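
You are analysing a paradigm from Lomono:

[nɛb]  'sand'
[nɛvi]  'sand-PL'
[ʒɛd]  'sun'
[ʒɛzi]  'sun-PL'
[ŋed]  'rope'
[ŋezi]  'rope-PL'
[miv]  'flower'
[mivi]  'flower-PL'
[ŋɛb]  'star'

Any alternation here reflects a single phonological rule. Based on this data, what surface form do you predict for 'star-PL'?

[ŋɛvi]

'sand' shows [b] ~ [v] at the end of the stem ([nɛb] vs [nɛvi]).
If /v/ were underlying and a rule turned it into [b] in isolation, 'flower' would also alternate; but it has [v] in both [miv] and [mivi].
The underlying segment must be /b/; voiced stops become fricatives between vowels, yielding [v] there.
From [ŋɛb] the stem 'star' is /ŋɛb/; between vowels this yields [ŋɛvi].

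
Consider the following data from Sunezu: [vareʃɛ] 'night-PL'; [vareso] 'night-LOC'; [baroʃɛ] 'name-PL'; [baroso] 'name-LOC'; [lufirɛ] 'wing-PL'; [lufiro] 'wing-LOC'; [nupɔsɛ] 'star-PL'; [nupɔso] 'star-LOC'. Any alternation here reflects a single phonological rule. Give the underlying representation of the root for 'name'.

/baroʃ/

The root 'name' surfaces as [baroʃɛ] and [baroso], with a stem-final [ʃ] ~ [s] alternation.
Compare 'star', with invariant [s] in [nupɔsɛ] and [nupɔso]: an analysis with underlying /s/ and a rule producing [ʃ] before the PL suffix would wrongly predict alternation here too.
The underlying segment must be /ʃ/; palato-alveolar /ʃ/ becomes [s] when no front vowel follows, yielding [s] there.
Hence 'name' is /baroʃ/ underlyingly.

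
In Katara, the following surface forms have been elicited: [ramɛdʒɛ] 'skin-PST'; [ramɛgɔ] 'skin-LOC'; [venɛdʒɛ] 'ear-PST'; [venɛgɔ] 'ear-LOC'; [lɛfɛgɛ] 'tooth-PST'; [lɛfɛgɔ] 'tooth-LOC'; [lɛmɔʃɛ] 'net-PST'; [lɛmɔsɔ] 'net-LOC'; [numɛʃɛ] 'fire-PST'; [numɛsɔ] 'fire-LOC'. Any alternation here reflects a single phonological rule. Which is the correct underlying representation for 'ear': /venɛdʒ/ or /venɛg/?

In [venɛdʒɛ] and [venɛgɔ] the final segment of 'ear' alternates: [dʒ] ~ [g].
If /g/ were underlying and a rule turned it into [dʒ] before the PST suffix, 'tooth' would also alternate; but it has [g] in both [lɛfɛgɛ] and [lɛfɛgɔ].
The underlying segment must be /dʒ/; palato-alveolar /dʒ/ and /ʃ/ become [g] and [s] when no front vowel follows, yielding [g] there.

/venɛdʒ/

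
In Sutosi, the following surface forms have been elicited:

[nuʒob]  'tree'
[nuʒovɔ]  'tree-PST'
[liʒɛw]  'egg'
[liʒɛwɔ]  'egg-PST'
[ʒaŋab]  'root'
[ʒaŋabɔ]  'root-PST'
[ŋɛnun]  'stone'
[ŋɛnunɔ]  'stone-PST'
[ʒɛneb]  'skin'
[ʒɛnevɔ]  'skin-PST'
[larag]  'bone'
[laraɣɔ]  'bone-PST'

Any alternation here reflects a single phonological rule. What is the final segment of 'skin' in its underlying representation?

/v/

The root 'skin' surfaces as [ʒɛneb] and [ʒɛnevɔ], with a stem-final [b] ~ [v] alternation.
But 'root' keeps [b] in both environments ([ʒaŋab], [ʒaŋabɔ]), so there is no rule changing /b/ to [v] before the PST suffix.
The alternation reflects word-final hardening: voiced fricatives become stops word-finally. /v/ is underlying.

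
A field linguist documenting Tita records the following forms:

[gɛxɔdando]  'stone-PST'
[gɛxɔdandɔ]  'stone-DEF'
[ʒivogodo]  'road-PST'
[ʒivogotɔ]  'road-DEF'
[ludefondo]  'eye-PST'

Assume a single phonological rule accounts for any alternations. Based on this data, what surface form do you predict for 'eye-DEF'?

The DEF morpheme has two allomorphs, [-dɔ] and [-tɔ].
By contrast the PST suffix keeps its initial [d] throughout — that segment must be underlying.
So the underlying form is /-tɔ/, and voiceless stops become voiced after a nasal.
After 'eye', which ends in a nasal, the suffix surfaces as [-dɔ], giving [ludefondɔ].

[ludefondɔ]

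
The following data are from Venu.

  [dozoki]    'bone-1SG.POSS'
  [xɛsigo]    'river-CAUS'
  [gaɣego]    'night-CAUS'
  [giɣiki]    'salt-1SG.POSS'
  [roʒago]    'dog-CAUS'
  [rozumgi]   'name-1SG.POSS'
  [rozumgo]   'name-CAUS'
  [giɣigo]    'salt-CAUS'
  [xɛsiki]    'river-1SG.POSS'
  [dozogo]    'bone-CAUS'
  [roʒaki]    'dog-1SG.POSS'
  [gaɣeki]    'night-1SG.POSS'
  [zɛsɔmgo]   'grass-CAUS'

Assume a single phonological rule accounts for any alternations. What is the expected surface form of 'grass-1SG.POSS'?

The 1SG.POSS morpheme has two allomorphs, [-gi] and [-ki].
By contrast the CAUS suffix keeps its initial [g] throughout — that segment must be underlying.
So the underlying form is /-ki/, and voiceless stops become voiced after a nasal.
After 'grass', which ends in a nasal, the suffix surfaces as [-gi], giving [zɛsɔmgi].

[zɛsɔmgi]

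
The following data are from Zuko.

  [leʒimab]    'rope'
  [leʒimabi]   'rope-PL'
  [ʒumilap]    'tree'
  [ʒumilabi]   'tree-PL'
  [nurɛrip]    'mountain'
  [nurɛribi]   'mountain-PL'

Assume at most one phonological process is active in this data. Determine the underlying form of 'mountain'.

The root 'mountain' surfaces as [nurɛrip] and [nurɛribi], with a stem-final [p] ~ [b] alternation.
The stem 'rope' ([leʒimab], [leʒimabi]) shows [b] unchanged in both environments, so [b] cannot be basic with [p] derived in isolation.
So /p/ is underlying, and a rule of intervocalic voicing — voiceless stops become voiced between vowels — gives [b].

/nurɛrip/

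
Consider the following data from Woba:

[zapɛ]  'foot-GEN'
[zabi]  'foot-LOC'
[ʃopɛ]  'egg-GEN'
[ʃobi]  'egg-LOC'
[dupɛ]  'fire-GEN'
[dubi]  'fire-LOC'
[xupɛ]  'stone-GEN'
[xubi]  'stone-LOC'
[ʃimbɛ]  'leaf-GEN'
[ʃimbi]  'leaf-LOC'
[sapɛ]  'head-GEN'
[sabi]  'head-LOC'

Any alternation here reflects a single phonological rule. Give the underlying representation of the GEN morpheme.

The GEN suffix surfaces as [-bɛ] and [-pɛ], depending on the final segment of the stem.
By contrast the LOC suffix keeps its initial [b] throughout — that segment must be underlying.
So the underlying form is /-pɛ/, and voiceless stops become voiced after a nasal.

/-pɛ/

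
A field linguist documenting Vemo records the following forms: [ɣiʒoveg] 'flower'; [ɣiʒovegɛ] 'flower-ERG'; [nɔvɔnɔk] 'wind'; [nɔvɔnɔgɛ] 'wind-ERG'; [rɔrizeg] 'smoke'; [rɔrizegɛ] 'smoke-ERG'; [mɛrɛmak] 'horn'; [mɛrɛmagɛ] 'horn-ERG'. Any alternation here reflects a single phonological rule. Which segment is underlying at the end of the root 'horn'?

'horn' shows [k] ~ [g] at the end of the stem ([mɛrɛmak] vs [mɛrɛmagɛ]).
Compare 'smoke', with invariant [g] in [rɔrizeg] and [rɔrizegɛ]: an analysis with underlying /g/ and a rule producing [k] in isolation would wrongly predict alternation here too.
The alternation reflects intervocalic voicing: voiceless stops become voiced between vowels. /k/ is underlying.

/k/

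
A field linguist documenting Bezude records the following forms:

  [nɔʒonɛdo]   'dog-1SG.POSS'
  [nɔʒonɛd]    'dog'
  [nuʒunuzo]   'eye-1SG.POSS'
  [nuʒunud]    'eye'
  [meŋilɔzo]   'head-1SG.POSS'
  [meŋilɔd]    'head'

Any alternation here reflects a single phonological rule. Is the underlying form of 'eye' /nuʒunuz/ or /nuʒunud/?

/nuʒunuz/

The stem for 'eye' ends in [z] in [nuʒunuzo] but [d] in [nuʒunud].
The stem 'dog' ([nɔʒonɛdo], [nɔʒonɛd]) shows [d] unchanged in both environments, so [d] cannot be basic with [z] derived before the 1SG.POSS suffix.
The alternation reflects word-final hardening: voiced fricatives become stops word-finally. /z/ is underlying.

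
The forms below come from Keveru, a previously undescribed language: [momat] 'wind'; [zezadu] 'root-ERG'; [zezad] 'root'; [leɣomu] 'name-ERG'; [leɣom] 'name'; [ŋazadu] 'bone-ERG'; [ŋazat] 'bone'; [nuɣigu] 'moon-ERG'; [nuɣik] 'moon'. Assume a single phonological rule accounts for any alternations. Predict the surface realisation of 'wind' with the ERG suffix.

The stem for 'bone' ends in [d] in [ŋazadu] but [t] in [ŋazat].
If /d/ were underlying and a rule turned it into [t] in isolation, 'root' would also alternate; but it has [d] in both [zezadu] and [zezad].
Therefore /t/ is basic and [d] is derived by intervocalic voicing (voiceless stops become voiced between vowels).
From [momat] the stem 'wind' is /momat/; between vowels this yields [momadu].

[momadu]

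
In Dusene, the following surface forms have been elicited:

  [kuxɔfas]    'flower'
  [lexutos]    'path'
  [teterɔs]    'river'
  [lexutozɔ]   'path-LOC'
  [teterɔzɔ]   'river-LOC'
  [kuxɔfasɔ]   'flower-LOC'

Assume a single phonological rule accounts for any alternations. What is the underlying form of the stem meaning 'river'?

The stem for 'river' ends in [z] in [teterɔzɔ] but [s] in [teterɔs].
The stem 'flower' ([kuxɔfasɔ], [kuxɔfas]) shows [s] unchanged in both environments, so [s] cannot be basic with [z] derived before the LOC suffix.
Therefore /z/ is basic and [s] is derived by word-final obstruent devoicing (voiced obstruents become voiceless word-finally).
So 'river' = /teterɔz/.

/teterɔz/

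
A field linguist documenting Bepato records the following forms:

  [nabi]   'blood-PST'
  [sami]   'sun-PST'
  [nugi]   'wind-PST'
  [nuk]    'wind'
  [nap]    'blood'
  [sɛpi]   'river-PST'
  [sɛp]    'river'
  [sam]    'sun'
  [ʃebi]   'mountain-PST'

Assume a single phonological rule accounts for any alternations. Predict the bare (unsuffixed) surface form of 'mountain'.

In [nap] and [nabi] the final segment of 'blood' alternates: [p] ~ [b].
Compare 'river', with invariant [p] in [sɛp] and [sɛpi]: an analysis with underlying /p/ and a rule producing [b] before the PST suffix would wrongly predict alternation here too.
The alternation reflects word-final obstruent devoicing: voiced obstruents become voiceless word-finally. /b/ is underlying.
The one attested form of 'mountain', [ʃebi], shows underlying /ʃeb/. Applying the same rule word-finally gives [ʃep].

[ʃep]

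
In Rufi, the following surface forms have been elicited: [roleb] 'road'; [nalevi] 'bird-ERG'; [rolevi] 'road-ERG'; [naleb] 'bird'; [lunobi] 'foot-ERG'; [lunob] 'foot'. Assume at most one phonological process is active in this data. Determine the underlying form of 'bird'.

/nalev/

In [naleb] and [nalevi] the final segment of 'bird' alternates: [b] ~ [v].
If /b/ were underlying and a rule turned it into [v] before the ERG suffix, 'foot' would also alternate; but it has [b] in both [lunob] and [lunobi].
So /v/ is underlying, and a rule of word-final hardening — voiced fricatives become stops word-finally — gives [b].
Hence 'bird' is /nalev/ underlyingly.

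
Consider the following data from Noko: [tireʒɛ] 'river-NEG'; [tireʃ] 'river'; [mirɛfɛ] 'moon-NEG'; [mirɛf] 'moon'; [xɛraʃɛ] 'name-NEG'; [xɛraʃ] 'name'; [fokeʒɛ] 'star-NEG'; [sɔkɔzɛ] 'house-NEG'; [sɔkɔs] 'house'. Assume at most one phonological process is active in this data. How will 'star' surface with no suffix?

The stem for 'river' ends in [ʒ] in [tireʒɛ] but [ʃ] in [tireʃ].
The stem 'name' ([xɛraʃɛ], [xɛraʃ]) shows [ʃ] unchanged in both environments, so [ʃ] cannot be basic with [ʒ] derived before the NEG suffix.
Therefore /ʒ/ is basic and [ʃ] is derived by word-final obstruent devoicing (voiced obstruents become voiceless word-finally).
The one attested form of 'star', [fokeʒɛ], shows underlying /fokeʒ/. Applying the same rule word-finally gives [fokeʃ].

[fokeʃ]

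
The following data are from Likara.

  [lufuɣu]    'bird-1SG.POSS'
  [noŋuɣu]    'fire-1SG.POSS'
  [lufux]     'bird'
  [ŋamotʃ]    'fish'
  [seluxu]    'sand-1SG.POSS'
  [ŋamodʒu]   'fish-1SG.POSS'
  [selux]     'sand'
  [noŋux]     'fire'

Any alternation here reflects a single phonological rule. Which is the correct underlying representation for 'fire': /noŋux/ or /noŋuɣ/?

/noŋuɣ/

In [noŋuɣu] and [noŋux] the final segment of 'fire' alternates: [ɣ] ~ [x].
The stem 'sand' ([seluxu], [selux]) shows [x] unchanged in both environments, so [x] cannot be basic with [ɣ] derived before the 1SG.POSS suffix.
Therefore /ɣ/ is basic and [x] is derived by word-final obstruent devoicing (voiced obstruents become voiceless word-finally).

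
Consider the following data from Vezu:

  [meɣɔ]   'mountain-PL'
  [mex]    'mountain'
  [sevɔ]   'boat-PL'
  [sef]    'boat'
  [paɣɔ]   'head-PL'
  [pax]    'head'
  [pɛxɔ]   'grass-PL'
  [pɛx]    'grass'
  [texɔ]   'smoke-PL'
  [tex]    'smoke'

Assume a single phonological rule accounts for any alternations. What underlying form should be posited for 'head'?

In [paɣɔ] and [pax] the final segment of 'head' alternates: [ɣ] ~ [x].
The stem 'grass' ([pɛxɔ], [pɛx]) shows [x] unchanged in both environments, so [x] cannot be basic with [ɣ] derived before the PL suffix.
Therefore /ɣ/ is basic and [x] is derived by word-final obstruent devoicing (voiced obstruents become voiceless word-finally).

/paɣ/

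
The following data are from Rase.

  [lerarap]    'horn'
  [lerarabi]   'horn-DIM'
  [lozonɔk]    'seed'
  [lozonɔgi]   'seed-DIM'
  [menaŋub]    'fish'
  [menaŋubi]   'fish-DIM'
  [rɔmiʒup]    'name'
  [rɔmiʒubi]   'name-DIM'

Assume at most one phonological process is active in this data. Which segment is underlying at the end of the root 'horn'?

The root 'horn' surfaces as [lerarap] and [lerarabi], with a stem-final [p] ~ [b] alternation.
The stem 'fish' ([menaŋub], [menaŋubi]) shows [b] unchanged in both environments, so [b] cannot be basic with [p] derived in isolation.
Therefore /p/ is basic and [b] is derived by intervocalic voicing (voiceless stops become voiced between vowels).

/p/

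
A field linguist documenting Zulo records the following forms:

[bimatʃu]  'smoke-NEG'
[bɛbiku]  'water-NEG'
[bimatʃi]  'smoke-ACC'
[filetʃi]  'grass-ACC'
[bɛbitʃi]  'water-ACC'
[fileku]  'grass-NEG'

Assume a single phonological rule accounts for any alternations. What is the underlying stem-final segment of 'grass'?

The stem for 'grass' ends in [tʃ] in [filetʃi] but [k] in [fileku].
The stem 'smoke' ([bimatʃi], [bimatʃu]) shows [tʃ] unchanged in both environments, so [tʃ] cannot be basic with [k] derived before the NEG suffix.
The alternation reflects palatalization before a front vowel: /k/ becomes palato-alveolar [tʃ] before a front vowel. /k/ is underlying.

/k/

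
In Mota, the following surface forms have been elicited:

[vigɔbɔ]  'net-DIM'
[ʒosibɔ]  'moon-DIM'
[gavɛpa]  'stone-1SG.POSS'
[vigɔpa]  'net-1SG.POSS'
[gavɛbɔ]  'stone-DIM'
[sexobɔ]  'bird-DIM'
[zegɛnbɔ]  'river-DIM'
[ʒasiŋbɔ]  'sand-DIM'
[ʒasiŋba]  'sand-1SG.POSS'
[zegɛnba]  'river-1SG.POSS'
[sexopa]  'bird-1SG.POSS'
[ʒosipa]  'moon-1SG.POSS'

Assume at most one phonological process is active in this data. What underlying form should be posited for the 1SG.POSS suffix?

The 1SG.POSS morpheme has two allomorphs, [-ba] and [-pa].
The DIM suffix, which begins with [b], is invariant after every stem; so [b] is not altered by any rule here.
So the underlying form is /-pa/, and voiceless stops become voiced after a nasal.

/-pa/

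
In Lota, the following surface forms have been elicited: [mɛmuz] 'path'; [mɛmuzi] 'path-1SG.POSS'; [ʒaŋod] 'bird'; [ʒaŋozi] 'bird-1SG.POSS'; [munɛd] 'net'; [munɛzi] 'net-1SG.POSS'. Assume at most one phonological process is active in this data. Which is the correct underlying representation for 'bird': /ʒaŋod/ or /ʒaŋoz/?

The stem for 'bird' ends in [d] in [ʒaŋod] but [z] in [ʒaŋozi].
But 'path' keeps [z] in both environments ([mɛmuz], [mɛmuzi]), so there is no rule changing /z/ to [d] in isolation.
The alternation reflects intervocalic spirantization: voiced stops become fricatives between vowels. /d/ is underlying.

/ʒaŋod/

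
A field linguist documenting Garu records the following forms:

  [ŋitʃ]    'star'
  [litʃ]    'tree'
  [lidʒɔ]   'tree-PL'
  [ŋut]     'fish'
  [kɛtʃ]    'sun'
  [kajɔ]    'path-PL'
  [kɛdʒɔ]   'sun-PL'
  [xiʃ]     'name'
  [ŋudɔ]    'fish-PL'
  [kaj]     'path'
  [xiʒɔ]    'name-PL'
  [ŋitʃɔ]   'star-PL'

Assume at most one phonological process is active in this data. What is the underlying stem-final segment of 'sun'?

The stem for 'sun' ends in [dʒ] in [kɛdʒɔ] but [tʃ] in [kɛtʃ].
But 'star' keeps [tʃ] in both environments ([ŋitʃɔ], [ŋitʃ]), so there is no rule changing /tʃ/ to [dʒ] before the PL suffix.
The underlying segment must be /dʒ/; voiced obstruents become voiceless word-finally, yielding [tʃ] there.

/dʒ/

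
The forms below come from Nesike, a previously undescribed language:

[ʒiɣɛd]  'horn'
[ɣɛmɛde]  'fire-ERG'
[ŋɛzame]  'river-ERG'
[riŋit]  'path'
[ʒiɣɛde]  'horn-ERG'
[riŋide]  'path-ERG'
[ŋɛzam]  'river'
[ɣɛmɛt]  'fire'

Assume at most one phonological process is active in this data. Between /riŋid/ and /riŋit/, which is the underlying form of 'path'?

/riŋit/

The root 'path' surfaces as [riŋit] and [riŋide], with a stem-final [t] ~ [d] alternation.
Compare 'horn', with invariant [d] in [ʒiɣɛd] and [ʒiɣɛde]: an analysis with underlying /d/ and a rule producing [t] in isolation would wrongly predict alternation here too.
The underlying segment must be /t/; voiceless stops become voiced between vowels, yielding [d] there.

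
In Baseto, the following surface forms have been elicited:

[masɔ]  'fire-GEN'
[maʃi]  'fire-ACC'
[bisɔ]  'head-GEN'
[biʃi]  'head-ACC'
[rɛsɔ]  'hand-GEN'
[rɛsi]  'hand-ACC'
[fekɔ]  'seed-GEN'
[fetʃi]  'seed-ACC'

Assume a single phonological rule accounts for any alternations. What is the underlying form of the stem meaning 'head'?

/biʃ/

In [bisɔ] and [biʃi] the final segment of 'head' alternates: [s] ~ [ʃ].
The stem 'hand' ([rɛsɔ], [rɛsi]) shows [s] unchanged in both environments, so [s] cannot be basic with [ʃ] derived before the ACC suffix.
The underlying segment must be /ʃ/; palato-alveolar /tʃ/ and /ʃ/ become [k] and [s] when no front vowel follows, yielding [s] there.
So 'head' = /biʃ/.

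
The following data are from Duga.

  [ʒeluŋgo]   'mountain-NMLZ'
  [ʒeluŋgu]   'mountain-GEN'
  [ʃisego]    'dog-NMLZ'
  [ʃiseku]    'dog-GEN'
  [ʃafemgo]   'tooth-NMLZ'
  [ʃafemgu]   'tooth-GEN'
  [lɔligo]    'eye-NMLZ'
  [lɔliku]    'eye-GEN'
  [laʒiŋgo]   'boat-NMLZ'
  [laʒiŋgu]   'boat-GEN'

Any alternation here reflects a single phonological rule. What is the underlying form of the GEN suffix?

/-ku/

The GEN suffix surfaces as [-gu] and [-ku], depending on the final segment of the stem.
The NMLZ suffix, which begins with [g], is invariant after every stem; so [g] is not altered by any rule here.
The GEN suffix is therefore /-ku/ underlyingly, with post-nasal voicing: voiceless stops become voiced after a nasal.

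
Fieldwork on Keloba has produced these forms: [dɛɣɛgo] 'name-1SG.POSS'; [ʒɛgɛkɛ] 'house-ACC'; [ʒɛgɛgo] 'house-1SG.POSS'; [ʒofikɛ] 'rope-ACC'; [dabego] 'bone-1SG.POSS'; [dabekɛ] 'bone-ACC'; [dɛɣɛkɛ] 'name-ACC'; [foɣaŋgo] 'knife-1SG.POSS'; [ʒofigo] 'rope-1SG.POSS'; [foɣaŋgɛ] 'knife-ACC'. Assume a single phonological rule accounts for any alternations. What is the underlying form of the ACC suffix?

/-kɛ/

The ACC suffix surfaces as [-gɛ] and [-kɛ], depending on the final segment of the stem.
The 1SG.POSS suffix, which begins with [g], is invariant after every stem; so [g] is not altered by any rule here.
The ACC suffix is therefore /-kɛ/ underlyingly, with post-nasal voicing: voiceless stops become voiced after a nasal.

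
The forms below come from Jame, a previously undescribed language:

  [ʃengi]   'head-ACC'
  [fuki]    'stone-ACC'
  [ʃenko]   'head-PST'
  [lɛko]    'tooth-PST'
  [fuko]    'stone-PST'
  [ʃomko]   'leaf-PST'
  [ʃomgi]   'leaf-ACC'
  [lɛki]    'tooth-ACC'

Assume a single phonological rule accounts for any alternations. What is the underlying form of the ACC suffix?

/-gi/

The ACC morpheme has two allomorphs, [-gi] and [-ki].
By contrast the PST suffix keeps its initial [k] throughout — that segment must be underlying.
The ACC suffix is therefore /-gi/ underlyingly, with post-vocalic devoicing: voiced stops become voiceless after a vowel.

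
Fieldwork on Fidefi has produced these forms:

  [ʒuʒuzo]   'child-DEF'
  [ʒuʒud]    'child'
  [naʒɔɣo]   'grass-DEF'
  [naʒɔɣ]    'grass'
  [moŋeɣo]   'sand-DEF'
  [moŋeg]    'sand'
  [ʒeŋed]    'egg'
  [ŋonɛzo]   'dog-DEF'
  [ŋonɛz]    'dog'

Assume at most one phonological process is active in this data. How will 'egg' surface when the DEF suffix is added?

[ʒeŋezo]

The root 'child' surfaces as [ʒuʒuzo] and [ʒuʒud], with a stem-final [z] ~ [d] alternation.
But 'dog' keeps [z] in both environments ([ŋonɛzo], [ŋonɛz]), so there is no rule changing /z/ to [d] in isolation.
Therefore /d/ is basic and [z] is derived by intervocalic spirantization (voiced stops become fricatives between vowels).
From [ʒeŋed] the stem 'egg' is /ʒeŋed/; between vowels this yields [ʒeŋezo].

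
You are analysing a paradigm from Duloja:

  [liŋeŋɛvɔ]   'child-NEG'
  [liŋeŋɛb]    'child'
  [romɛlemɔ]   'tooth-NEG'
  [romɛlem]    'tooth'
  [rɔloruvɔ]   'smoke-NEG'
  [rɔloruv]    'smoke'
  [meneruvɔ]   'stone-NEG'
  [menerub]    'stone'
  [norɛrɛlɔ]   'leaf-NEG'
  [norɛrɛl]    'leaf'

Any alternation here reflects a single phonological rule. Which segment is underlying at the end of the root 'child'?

/b/

The stem for 'child' ends in [v] in [liŋeŋɛvɔ] but [b] in [liŋeŋɛb].
But 'smoke' keeps [v] in both environments ([rɔloruvɔ], [rɔloruv]), so there is no rule changing /v/ to [b] in isolation.
The underlying segment must be /b/; voiced stops become fricatives between vowels, yielding [v] there.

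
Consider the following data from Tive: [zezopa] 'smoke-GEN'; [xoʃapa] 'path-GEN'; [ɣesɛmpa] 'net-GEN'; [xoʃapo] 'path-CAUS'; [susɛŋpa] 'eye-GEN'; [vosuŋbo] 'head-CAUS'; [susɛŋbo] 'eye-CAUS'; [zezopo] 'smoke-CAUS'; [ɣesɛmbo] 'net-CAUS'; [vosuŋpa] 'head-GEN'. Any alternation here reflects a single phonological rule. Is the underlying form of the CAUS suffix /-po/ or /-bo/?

/-bo/

The CAUS suffix surfaces as [-bo] and [-po], depending on the final segment of the stem.
The GEN suffix, which begins with [p], is invariant after every stem; so [p] is not altered by any rule here.
The CAUS suffix is therefore /-bo/ underlyingly, with post-vocalic devoicing: voiced stops become voiceless after a vowel.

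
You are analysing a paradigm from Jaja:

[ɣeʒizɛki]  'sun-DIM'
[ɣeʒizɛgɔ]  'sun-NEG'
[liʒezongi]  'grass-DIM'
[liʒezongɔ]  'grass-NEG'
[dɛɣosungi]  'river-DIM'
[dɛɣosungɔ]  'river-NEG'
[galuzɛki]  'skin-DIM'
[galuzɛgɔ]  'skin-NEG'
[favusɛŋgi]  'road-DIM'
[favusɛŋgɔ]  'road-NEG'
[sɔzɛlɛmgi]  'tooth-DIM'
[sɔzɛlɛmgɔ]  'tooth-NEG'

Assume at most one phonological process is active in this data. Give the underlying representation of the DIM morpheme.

/-ki/

The DIM morpheme has two allomorphs, [-gi] and [-ki].
The NEG suffix, which begins with [g], is invariant after every stem; so [g] is not altered by any rule here.
So the underlying form is /-ki/, and voiceless stops become voiced after a nasal.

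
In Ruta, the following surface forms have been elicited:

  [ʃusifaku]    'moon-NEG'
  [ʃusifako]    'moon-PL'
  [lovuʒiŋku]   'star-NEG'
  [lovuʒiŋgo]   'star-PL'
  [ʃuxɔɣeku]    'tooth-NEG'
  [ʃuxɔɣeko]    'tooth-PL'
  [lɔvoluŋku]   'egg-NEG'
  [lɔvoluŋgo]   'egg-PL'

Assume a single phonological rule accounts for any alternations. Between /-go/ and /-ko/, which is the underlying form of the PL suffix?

/-go/

The PL suffix surfaces as [-go] and [-ko], depending on the final segment of the stem.
The NEG suffix, which begins with [k], is invariant after every stem; so [k] is not altered by any rule here.
So the underlying form is /-go/, and voiced stops become voiceless after a vowel.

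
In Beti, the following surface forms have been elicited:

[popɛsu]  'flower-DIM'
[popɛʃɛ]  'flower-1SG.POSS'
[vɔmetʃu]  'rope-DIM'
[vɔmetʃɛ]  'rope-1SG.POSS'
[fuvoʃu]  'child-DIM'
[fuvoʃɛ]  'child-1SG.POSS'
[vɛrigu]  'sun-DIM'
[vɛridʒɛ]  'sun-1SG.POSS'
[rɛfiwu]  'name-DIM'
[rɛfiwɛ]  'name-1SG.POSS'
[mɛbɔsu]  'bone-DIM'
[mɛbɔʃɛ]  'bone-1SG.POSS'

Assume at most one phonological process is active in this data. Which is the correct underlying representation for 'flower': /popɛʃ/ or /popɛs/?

In [popɛsu] and [popɛʃɛ] the final segment of 'flower' alternates: [s] ~ [ʃ].
Compare 'child', with invariant [ʃ] in [fuvoʃu] and [fuvoʃɛ]: an analysis with underlying /ʃ/ and a rule producing [s] before the DIM suffix would wrongly predict alternation here too.
The alternation reflects palatalization before a front vowel: /g/ and /s/ become palato-alveolar [dʒ] and [ʃ] before a front vowel. /s/ is underlying.

/popɛs/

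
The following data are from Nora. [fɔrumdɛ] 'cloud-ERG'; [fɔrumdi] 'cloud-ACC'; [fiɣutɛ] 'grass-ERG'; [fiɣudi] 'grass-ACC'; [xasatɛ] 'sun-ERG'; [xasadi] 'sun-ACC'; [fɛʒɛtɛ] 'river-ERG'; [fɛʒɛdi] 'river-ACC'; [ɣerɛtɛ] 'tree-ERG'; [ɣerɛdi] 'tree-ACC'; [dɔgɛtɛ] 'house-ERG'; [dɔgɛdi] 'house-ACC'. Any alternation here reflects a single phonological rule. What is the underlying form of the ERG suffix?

/-tɛ/

The ERG suffix surfaces as [-dɛ] and [-tɛ], depending on the final segment of the stem.
The ACC suffix, which begins with [d], is invariant after every stem; so [d] is not altered by any rule here.
The ERG suffix is therefore /-tɛ/ underlyingly, with post-nasal voicing: voiceless stops become voiced after a nasal.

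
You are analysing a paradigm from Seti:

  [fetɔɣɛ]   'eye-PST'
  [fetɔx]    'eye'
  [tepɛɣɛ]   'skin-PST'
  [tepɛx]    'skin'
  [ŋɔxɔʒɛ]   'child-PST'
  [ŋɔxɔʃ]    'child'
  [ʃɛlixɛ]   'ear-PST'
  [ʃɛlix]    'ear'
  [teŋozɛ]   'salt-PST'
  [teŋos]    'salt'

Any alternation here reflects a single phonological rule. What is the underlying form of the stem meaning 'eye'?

/fetɔɣ/

The stem for 'eye' ends in [ɣ] in [fetɔɣɛ] but [x] in [fetɔx].
The stem 'ear' ([ʃɛlixɛ], [ʃɛlix]) shows [x] unchanged in both environments, so [x] cannot be basic with [ɣ] derived before the PST suffix.
The underlying segment must be /ɣ/; voiced obstruents become voiceless word-finally, yielding [x] there.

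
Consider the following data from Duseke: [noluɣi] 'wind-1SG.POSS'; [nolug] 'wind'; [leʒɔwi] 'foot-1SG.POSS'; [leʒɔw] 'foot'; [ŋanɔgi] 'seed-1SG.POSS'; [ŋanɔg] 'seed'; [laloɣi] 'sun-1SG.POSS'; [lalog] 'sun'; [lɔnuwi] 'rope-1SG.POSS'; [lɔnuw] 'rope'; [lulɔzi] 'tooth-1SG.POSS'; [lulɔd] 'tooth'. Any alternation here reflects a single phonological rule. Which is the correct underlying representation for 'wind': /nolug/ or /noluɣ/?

The root 'wind' surfaces as [noluɣi] and [nolug], with a stem-final [ɣ] ~ [g] alternation.
If /g/ were underlying and a rule turned it into [ɣ] before the 1SG.POSS suffix, 'seed' would also alternate; but it has [g] in both [ŋanɔgi] and [ŋanɔg].
Therefore /ɣ/ is basic and [g] is derived by word-final hardening (voiced fricatives become stops word-finally).

/noluɣ/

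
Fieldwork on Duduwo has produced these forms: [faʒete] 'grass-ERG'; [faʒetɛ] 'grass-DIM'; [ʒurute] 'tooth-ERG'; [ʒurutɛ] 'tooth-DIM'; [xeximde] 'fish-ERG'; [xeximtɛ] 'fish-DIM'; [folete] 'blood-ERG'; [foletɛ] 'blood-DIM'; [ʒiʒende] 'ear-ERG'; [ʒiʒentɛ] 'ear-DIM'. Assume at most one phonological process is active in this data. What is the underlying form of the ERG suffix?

The ERG suffix surfaces as [-de] and [-te], depending on the final segment of the stem.
By contrast the DIM suffix keeps its initial [t] throughout — that segment must be underlying.
So the underlying form is /-de/, and voiced stops become voiceless after a vowel.

/-de/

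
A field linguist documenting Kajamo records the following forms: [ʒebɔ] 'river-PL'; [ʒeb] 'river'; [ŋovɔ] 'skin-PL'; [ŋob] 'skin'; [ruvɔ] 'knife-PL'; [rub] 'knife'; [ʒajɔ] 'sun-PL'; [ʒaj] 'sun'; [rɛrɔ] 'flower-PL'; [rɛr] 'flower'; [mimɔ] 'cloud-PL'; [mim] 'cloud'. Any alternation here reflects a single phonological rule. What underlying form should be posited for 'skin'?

/ŋov/

In [ŋovɔ] and [ŋob] the final segment of 'skin' alternates: [v] ~ [b].
But 'river' keeps [b] in both environments ([ʒebɔ], [ʒeb]), so there is no rule changing /b/ to [v] before the PL suffix.
So /v/ is underlying, and a rule of word-final hardening — voiced fricatives become stops word-finally — gives [b].
The underlying form of 'skin' is therefore /ŋov/.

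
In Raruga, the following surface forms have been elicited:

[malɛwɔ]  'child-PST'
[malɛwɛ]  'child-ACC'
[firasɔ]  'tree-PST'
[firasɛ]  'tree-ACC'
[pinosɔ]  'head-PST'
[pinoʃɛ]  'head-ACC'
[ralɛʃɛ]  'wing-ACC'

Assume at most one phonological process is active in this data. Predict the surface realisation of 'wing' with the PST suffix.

[ralɛsɔ]

The root 'head' surfaces as [pinosɔ] and [pinoʃɛ], with a stem-final [s] ~ [ʃ] alternation.
If /s/ were underlying and a rule turned it into [ʃ] before the ACC suffix, 'tree' would also alternate; but it has [s] in both [firasɔ] and [firasɛ].
Therefore /ʃ/ is basic and [s] is derived by depalatalization (palato-alveolar /ʃ/ becomes [s] when no front vowel follows).
From [ralɛʃɛ] the stem 'wing' is /ralɛʃ/; when no front vowel follows this yields [ralɛsɔ].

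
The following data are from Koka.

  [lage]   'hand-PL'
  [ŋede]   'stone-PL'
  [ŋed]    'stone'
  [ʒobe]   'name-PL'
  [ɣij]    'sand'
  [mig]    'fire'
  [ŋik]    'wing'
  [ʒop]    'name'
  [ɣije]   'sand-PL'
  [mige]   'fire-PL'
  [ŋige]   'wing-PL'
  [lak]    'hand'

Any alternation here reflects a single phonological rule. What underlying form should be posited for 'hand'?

/lak/

In [lage] and [lak] the final segment of 'hand' alternates: [g] ~ [k].
Compare 'fire', with invariant [g] in [mige] and [mig]: an analysis with underlying /g/ and a rule producing [k] in isolation would wrongly predict alternation here too.
The underlying segment must be /k/; voiceless stops become voiced between vowels, yielding [g] there.
The underlying form of 'hand' is therefore /lak/.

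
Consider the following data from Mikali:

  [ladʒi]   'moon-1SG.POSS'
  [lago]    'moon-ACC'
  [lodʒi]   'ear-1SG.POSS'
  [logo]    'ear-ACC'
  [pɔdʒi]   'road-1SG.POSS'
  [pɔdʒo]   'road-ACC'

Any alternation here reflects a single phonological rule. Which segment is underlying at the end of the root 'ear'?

'ear' shows [dʒ] ~ [g] at the end of the stem ([lodʒi] vs [logo]).
If /dʒ/ were underlying and a rule turned it into [g] before the ACC suffix, 'road' would also alternate; but it has [dʒ] in both [pɔdʒi] and [pɔdʒo].
The alternation reflects palatalization before a front vowel: /g/ becomes palato-alveolar [dʒ] before a front vowel. /g/ is underlying.

/g/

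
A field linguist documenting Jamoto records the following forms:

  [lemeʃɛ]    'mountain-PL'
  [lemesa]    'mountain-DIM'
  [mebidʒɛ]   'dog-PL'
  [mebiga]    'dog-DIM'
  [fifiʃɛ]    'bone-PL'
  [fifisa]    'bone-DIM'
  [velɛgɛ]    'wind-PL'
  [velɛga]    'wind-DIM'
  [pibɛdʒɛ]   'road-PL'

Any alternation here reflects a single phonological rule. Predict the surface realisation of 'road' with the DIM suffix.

[pibɛga]

'dog' shows [dʒ] ~ [g] at the end of the stem ([mebidʒɛ] vs [mebiga]).
If /g/ were underlying and a rule turned it into [dʒ] before the PL suffix, 'wind' would also alternate; but it has [g] in both [velɛgɛ] and [velɛga].
The alternation reflects depalatalization: palato-alveolar /dʒ/ and /ʃ/ become [g] and [s] when no front vowel follows. /dʒ/ is underlying.
The one attested form of 'road', [pibɛdʒɛ], shows underlying /pibɛdʒ/. Applying the same rule when no front vowel follows gives [pibɛga].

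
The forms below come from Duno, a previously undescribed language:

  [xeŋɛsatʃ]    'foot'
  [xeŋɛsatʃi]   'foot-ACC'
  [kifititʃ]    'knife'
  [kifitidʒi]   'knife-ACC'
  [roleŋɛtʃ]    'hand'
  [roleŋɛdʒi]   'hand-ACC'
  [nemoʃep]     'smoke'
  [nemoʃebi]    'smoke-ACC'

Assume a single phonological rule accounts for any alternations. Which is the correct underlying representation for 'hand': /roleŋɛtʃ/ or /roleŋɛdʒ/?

In [roleŋɛtʃ] and [roleŋɛdʒi] the final segment of 'hand' alternates: [tʃ] ~ [dʒ].
Compare 'foot', with invariant [tʃ] in [xeŋɛsatʃ] and [xeŋɛsatʃi]: an analysis with underlying /tʃ/ and a rule producing [dʒ] before the ACC suffix would wrongly predict alternation here too.
Therefore /dʒ/ is basic and [tʃ] is derived by word-final obstruent devoicing (voiced obstruents become voiceless word-finally).

/roleŋɛdʒ/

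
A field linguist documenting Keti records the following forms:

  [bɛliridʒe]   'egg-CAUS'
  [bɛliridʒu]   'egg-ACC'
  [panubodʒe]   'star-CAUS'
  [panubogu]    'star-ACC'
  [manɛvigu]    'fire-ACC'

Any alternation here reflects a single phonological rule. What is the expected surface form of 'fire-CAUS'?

[manɛvidʒe]

The root 'star' surfaces as [panubodʒe] and [panubogu], with a stem-final [dʒ] ~ [g] alternation.
The stem 'egg' ([bɛliridʒe], [bɛliridʒu]) shows [dʒ] unchanged in both environments, so [dʒ] cannot be basic with [g] derived before the ACC suffix.
The underlying segment must be /g/; /g/ becomes palato-alveolar [dʒ] before a front vowel, yielding [dʒ] there.
From [manɛvigu] the stem 'fire' is /manɛvig/; before a front vowel this yields [manɛvidʒe].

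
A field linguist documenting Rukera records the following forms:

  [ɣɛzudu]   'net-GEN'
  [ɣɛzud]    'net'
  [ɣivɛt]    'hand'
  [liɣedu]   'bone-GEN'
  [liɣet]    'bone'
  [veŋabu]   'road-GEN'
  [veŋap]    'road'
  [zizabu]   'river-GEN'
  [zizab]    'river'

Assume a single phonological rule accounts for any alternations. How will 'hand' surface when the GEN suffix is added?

[ɣivɛdu]

The stem for 'bone' ends in [d] in [liɣedu] but [t] in [liɣet].
The stem 'net' ([ɣɛzudu], [ɣɛzud]) shows [d] unchanged in both environments, so [d] cannot be basic with [t] derived in isolation.
The alternation reflects intervocalic voicing: voiceless stops become voiced between vowels. /t/ is underlying.
From [ɣivɛt] the stem 'hand' is /ɣivɛt/; between vowels this yields [ɣivɛdu].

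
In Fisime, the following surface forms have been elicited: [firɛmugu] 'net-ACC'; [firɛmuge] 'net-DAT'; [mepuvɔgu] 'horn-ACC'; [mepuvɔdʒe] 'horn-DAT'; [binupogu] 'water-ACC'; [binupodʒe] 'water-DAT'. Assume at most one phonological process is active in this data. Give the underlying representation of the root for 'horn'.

The root 'horn' surfaces as [mepuvɔgu] and [mepuvɔdʒe], with a stem-final [g] ~ [dʒ] alternation.
The stem 'net' ([firɛmugu], [firɛmuge]) shows [g] unchanged in both environments, so [g] cannot be basic with [dʒ] derived before the DAT suffix.
So /dʒ/ is underlying, and a rule of depalatalization — palato-alveolar /dʒ/ becomes [g] when no front vowel follows — gives [g].
Hence 'horn' is /mepuvɔdʒ/ underlyingly.

/mepuvɔdʒ/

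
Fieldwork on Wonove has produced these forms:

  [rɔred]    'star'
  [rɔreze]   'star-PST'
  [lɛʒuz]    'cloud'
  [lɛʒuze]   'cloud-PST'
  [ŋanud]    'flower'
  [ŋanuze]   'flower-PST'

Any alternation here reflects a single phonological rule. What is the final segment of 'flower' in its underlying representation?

/d/

In [ŋanud] and [ŋanuze] the final segment of 'flower' alternates: [d] ~ [z].
The stem 'cloud' ([lɛʒuz], [lɛʒuze]) shows [z] unchanged in both environments, so [z] cannot be basic with [d] derived in isolation.
So /d/ is underlying, and a rule of intervocalic spirantization — voiced stops become fricatives between vowels — gives [z].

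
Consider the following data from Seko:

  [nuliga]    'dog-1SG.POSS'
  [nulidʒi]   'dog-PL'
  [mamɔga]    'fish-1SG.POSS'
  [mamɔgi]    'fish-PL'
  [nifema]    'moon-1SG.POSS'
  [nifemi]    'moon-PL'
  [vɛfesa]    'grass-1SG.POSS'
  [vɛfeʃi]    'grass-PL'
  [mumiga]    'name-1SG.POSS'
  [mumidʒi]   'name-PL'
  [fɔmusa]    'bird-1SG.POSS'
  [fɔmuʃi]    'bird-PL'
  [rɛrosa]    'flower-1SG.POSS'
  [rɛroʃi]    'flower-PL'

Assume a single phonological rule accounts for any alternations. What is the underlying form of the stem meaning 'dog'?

The stem for 'dog' ends in [g] in [nuliga] but [dʒ] in [nulidʒi].
Compare 'fish', with invariant [g] in [mamɔga] and [mamɔgi]: an analysis with underlying /g/ and a rule producing [dʒ] before the PL suffix would wrongly predict alternation here too.
The underlying segment must be /dʒ/; palato-alveolar /dʒ/ and /ʃ/ become [g] and [s] when no front vowel follows, yielding [g] there.
So 'dog' = /nulidʒ/.

/nulidʒ/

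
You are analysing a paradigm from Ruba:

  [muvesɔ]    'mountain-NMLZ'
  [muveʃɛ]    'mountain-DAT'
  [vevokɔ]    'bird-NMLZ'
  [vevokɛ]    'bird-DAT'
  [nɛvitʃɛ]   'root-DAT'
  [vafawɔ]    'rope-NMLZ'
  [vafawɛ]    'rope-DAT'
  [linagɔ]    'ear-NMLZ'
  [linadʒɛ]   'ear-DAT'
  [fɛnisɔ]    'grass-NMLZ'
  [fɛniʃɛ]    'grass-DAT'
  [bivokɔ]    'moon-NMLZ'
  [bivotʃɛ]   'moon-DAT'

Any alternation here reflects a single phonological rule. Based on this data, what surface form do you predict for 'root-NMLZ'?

[nɛvikɔ]

'moon' shows [k] ~ [tʃ] at the end of the stem ([bivokɔ] vs [bivotʃɛ]).
But 'bird' keeps [k] in both environments ([vevokɔ], [vevokɛ]), so there is no rule changing /k/ to [tʃ] before the DAT suffix.
The underlying segment must be /tʃ/; palato-alveolar /tʃ/, /dʒ/ and /ʃ/ become [k], [g] and [s] when no front vowel follows, yielding [k] there.
The one attested form of 'root', [nɛvitʃɛ], shows underlying /nɛvitʃ/. Applying the same rule when no front vowel follows gives [nɛvikɔ].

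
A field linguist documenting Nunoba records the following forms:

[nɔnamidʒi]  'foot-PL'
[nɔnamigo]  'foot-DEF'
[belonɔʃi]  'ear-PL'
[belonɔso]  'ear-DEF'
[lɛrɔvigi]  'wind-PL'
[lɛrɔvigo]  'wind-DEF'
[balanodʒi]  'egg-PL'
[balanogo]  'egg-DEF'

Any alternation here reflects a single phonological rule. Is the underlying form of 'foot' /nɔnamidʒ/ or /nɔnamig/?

The stem for 'foot' ends in [dʒ] in [nɔnamidʒi] but [g] in [nɔnamigo].
If /g/ were underlying and a rule turned it into [dʒ] before the PL suffix, 'wind' would also alternate; but it has [g] in both [lɛrɔvigi] and [lɛrɔvigo].
The underlying segment must be /dʒ/; palato-alveolar /dʒ/ and /ʃ/ become [g] and [s] when no front vowel follows, yielding [g] there.

/nɔnamidʒ/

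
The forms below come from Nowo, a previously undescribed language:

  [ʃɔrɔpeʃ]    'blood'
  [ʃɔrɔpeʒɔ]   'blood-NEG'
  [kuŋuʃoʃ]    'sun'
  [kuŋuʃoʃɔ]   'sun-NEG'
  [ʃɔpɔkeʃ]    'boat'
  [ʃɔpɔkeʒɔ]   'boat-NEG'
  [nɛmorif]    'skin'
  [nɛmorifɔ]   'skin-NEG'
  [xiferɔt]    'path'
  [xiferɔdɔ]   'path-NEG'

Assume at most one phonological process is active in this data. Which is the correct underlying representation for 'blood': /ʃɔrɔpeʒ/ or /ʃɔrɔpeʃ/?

'blood' shows [ʃ] ~ [ʒ] at the end of the stem ([ʃɔrɔpeʃ] vs [ʃɔrɔpeʒɔ]).
If /ʃ/ were underlying and a rule turned it into [ʒ] before the NEG suffix, 'sun' would also alternate; but it has [ʃ] in both [kuŋuʃoʃ] and [kuŋuʃoʃɔ].
The alternation reflects word-final obstruent devoicing: voiced obstruents become voiceless word-finally. /ʒ/ is underlying.

/ʃɔrɔpeʒ/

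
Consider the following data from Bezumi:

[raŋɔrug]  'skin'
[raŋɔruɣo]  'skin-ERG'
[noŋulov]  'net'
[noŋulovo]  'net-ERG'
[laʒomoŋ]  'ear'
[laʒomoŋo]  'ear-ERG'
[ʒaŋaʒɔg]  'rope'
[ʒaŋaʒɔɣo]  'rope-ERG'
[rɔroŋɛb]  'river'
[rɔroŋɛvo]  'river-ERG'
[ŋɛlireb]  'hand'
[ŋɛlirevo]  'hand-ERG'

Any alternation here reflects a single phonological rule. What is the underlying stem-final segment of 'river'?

The stem for 'river' ends in [b] in [rɔroŋɛb] but [v] in [rɔroŋɛvo].
But 'net' keeps [v] in both environments ([noŋulov], [noŋulovo]), so there is no rule changing /v/ to [b] in isolation.
Therefore /b/ is basic and [v] is derived by intervocalic spirantization (voiced stops become fricatives between vowels).

/b/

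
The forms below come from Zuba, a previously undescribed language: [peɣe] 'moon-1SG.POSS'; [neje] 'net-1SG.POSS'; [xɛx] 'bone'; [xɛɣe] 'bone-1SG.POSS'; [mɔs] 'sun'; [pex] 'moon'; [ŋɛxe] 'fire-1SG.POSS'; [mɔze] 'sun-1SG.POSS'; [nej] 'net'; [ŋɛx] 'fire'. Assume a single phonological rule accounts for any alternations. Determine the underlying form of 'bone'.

/xɛɣ/

The stem for 'bone' ends in [ɣ] in [xɛɣe] but [x] in [xɛx].
Compare 'fire', with invariant [x] in [ŋɛxe] and [ŋɛx]: an analysis with underlying /x/ and a rule producing [ɣ] before the 1SG.POSS suffix would wrongly predict alternation here too.
Therefore /ɣ/ is basic and [x] is derived by word-final obstruent devoicing (voiced obstruents become voiceless word-finally).
Hence 'bone' is /xɛɣ/ underlyingly.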